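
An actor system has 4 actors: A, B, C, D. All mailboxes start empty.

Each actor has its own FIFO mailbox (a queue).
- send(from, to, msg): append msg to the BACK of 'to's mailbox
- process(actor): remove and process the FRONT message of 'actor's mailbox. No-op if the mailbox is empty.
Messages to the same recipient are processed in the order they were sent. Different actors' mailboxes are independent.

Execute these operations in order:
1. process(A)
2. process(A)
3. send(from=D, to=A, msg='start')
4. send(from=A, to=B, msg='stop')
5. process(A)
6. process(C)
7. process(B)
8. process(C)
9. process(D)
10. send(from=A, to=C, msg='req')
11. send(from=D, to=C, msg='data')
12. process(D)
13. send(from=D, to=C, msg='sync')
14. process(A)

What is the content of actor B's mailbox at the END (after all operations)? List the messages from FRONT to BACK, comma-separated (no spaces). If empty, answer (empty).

Answer: (empty)

Derivation:
After 1 (process(A)): A:[] B:[] C:[] D:[]
After 2 (process(A)): A:[] B:[] C:[] D:[]
After 3 (send(from=D, to=A, msg='start')): A:[start] B:[] C:[] D:[]
After 4 (send(from=A, to=B, msg='stop')): A:[start] B:[stop] C:[] D:[]
After 5 (process(A)): A:[] B:[stop] C:[] D:[]
After 6 (process(C)): A:[] B:[stop] C:[] D:[]
After 7 (process(B)): A:[] B:[] C:[] D:[]
After 8 (process(C)): A:[] B:[] C:[] D:[]
After 9 (process(D)): A:[] B:[] C:[] D:[]
After 10 (send(from=A, to=C, msg='req')): A:[] B:[] C:[req] D:[]
After 11 (send(from=D, to=C, msg='data')): A:[] B:[] C:[req,data] D:[]
After 12 (process(D)): A:[] B:[] C:[req,data] D:[]
After 13 (send(from=D, to=C, msg='sync')): A:[] B:[] C:[req,data,sync] D:[]
After 14 (process(A)): A:[] B:[] C:[req,data,sync] D:[]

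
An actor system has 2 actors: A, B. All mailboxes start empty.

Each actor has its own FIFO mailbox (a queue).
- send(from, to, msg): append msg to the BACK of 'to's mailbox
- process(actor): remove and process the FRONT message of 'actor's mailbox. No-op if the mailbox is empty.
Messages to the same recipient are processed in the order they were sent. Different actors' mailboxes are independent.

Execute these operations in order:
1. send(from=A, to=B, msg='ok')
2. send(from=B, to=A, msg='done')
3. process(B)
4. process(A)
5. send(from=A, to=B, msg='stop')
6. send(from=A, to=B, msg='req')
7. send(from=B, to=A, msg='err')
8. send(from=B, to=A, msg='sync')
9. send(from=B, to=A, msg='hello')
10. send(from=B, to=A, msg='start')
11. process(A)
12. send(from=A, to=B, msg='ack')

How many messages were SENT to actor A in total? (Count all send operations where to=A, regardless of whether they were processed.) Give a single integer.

Answer: 5

Derivation:
After 1 (send(from=A, to=B, msg='ok')): A:[] B:[ok]
After 2 (send(from=B, to=A, msg='done')): A:[done] B:[ok]
After 3 (process(B)): A:[done] B:[]
After 4 (process(A)): A:[] B:[]
After 5 (send(from=A, to=B, msg='stop')): A:[] B:[stop]
After 6 (send(from=A, to=B, msg='req')): A:[] B:[stop,req]
After 7 (send(from=B, to=A, msg='err')): A:[err] B:[stop,req]
After 8 (send(from=B, to=A, msg='sync')): A:[err,sync] B:[stop,req]
After 9 (send(from=B, to=A, msg='hello')): A:[err,sync,hello] B:[stop,req]
After 10 (send(from=B, to=A, msg='start')): A:[err,sync,hello,start] B:[stop,req]
After 11 (process(A)): A:[sync,hello,start] B:[stop,req]
After 12 (send(from=A, to=B, msg='ack')): A:[sync,hello,start] B:[stop,req,ack]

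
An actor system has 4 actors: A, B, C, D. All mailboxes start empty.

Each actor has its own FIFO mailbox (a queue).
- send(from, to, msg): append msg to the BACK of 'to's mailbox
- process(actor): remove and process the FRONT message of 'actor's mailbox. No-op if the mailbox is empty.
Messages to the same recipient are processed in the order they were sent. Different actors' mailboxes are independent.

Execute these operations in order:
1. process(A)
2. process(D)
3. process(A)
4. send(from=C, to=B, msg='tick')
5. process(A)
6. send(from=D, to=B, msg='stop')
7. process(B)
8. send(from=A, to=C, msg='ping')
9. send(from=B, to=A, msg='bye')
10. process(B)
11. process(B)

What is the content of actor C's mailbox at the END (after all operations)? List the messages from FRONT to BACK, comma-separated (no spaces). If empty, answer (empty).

Answer: ping

Derivation:
After 1 (process(A)): A:[] B:[] C:[] D:[]
After 2 (process(D)): A:[] B:[] C:[] D:[]
After 3 (process(A)): A:[] B:[] C:[] D:[]
After 4 (send(from=C, to=B, msg='tick')): A:[] B:[tick] C:[] D:[]
After 5 (process(A)): A:[] B:[tick] C:[] D:[]
After 6 (send(from=D, to=B, msg='stop')): A:[] B:[tick,stop] C:[] D:[]
After 7 (process(B)): A:[] B:[stop] C:[] D:[]
After 8 (send(from=A, to=C, msg='ping')): A:[] B:[stop] C:[ping] D:[]
After 9 (send(from=B, to=A, msg='bye')): A:[bye] B:[stop] C:[ping] D:[]
After 10 (process(B)): A:[bye] B:[] C:[ping] D:[]
After 11 (process(B)): A:[bye] B:[] C:[ping] D:[]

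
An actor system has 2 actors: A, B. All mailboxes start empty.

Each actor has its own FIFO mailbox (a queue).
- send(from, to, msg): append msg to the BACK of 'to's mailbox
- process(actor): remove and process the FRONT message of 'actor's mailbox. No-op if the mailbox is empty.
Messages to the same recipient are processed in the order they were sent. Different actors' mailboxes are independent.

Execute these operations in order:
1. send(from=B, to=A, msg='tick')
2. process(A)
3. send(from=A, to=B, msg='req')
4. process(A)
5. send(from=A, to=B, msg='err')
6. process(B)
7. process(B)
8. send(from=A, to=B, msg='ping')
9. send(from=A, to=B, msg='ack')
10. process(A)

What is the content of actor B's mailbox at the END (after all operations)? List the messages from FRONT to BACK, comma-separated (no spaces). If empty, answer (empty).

After 1 (send(from=B, to=A, msg='tick')): A:[tick] B:[]
After 2 (process(A)): A:[] B:[]
After 3 (send(from=A, to=B, msg='req')): A:[] B:[req]
After 4 (process(A)): A:[] B:[req]
After 5 (send(from=A, to=B, msg='err')): A:[] B:[req,err]
After 6 (process(B)): A:[] B:[err]
After 7 (process(B)): A:[] B:[]
After 8 (send(from=A, to=B, msg='ping')): A:[] B:[ping]
After 9 (send(from=A, to=B, msg='ack')): A:[] B:[ping,ack]
After 10 (process(A)): A:[] B:[ping,ack]

Answer: ping,ack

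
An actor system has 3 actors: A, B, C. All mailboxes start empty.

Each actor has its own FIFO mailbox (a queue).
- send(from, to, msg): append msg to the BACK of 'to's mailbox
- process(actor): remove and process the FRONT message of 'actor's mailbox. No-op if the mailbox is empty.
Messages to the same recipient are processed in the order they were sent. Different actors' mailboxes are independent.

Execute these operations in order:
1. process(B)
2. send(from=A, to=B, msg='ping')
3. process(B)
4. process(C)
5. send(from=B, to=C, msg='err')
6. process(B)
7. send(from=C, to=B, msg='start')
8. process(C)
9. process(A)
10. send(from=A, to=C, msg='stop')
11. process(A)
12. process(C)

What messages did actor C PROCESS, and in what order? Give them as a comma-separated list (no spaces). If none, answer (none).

Answer: err,stop

Derivation:
After 1 (process(B)): A:[] B:[] C:[]
After 2 (send(from=A, to=B, msg='ping')): A:[] B:[ping] C:[]
After 3 (process(B)): A:[] B:[] C:[]
After 4 (process(C)): A:[] B:[] C:[]
After 5 (send(from=B, to=C, msg='err')): A:[] B:[] C:[err]
After 6 (process(B)): A:[] B:[] C:[err]
After 7 (send(from=C, to=B, msg='start')): A:[] B:[start] C:[err]
After 8 (process(C)): A:[] B:[start] C:[]
After 9 (process(A)): A:[] B:[start] C:[]
After 10 (send(from=A, to=C, msg='stop')): A:[] B:[start] C:[stop]
After 11 (process(A)): A:[] B:[start] C:[stop]
After 12 (process(C)): A:[] B:[start] C:[]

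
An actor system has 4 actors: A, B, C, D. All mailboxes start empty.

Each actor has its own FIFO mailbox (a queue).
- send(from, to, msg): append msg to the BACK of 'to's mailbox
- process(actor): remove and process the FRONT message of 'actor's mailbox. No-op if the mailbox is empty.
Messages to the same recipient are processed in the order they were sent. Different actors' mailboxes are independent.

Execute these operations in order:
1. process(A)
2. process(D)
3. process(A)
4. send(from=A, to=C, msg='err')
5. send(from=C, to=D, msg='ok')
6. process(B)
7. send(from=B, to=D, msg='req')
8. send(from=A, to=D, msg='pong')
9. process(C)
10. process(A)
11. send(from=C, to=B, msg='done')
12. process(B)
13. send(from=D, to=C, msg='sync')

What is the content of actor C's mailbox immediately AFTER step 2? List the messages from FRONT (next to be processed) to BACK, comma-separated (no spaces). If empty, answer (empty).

After 1 (process(A)): A:[] B:[] C:[] D:[]
After 2 (process(D)): A:[] B:[] C:[] D:[]

(empty)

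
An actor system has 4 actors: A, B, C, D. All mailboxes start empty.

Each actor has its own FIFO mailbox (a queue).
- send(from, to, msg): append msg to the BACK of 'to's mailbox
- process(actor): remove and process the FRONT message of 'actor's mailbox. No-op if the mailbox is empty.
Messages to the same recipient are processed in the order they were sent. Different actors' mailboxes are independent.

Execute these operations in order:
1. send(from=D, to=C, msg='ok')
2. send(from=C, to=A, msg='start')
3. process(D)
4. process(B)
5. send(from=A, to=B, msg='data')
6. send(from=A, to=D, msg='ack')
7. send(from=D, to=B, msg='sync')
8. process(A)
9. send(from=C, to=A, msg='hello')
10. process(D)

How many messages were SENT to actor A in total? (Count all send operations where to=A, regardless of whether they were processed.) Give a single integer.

After 1 (send(from=D, to=C, msg='ok')): A:[] B:[] C:[ok] D:[]
After 2 (send(from=C, to=A, msg='start')): A:[start] B:[] C:[ok] D:[]
After 3 (process(D)): A:[start] B:[] C:[ok] D:[]
After 4 (process(B)): A:[start] B:[] C:[ok] D:[]
After 5 (send(from=A, to=B, msg='data')): A:[start] B:[data] C:[ok] D:[]
After 6 (send(from=A, to=D, msg='ack')): A:[start] B:[data] C:[ok] D:[ack]
After 7 (send(from=D, to=B, msg='sync')): A:[start] B:[data,sync] C:[ok] D:[ack]
After 8 (process(A)): A:[] B:[data,sync] C:[ok] D:[ack]
After 9 (send(from=C, to=A, msg='hello')): A:[hello] B:[data,sync] C:[ok] D:[ack]
After 10 (process(D)): A:[hello] B:[data,sync] C:[ok] D:[]

Answer: 2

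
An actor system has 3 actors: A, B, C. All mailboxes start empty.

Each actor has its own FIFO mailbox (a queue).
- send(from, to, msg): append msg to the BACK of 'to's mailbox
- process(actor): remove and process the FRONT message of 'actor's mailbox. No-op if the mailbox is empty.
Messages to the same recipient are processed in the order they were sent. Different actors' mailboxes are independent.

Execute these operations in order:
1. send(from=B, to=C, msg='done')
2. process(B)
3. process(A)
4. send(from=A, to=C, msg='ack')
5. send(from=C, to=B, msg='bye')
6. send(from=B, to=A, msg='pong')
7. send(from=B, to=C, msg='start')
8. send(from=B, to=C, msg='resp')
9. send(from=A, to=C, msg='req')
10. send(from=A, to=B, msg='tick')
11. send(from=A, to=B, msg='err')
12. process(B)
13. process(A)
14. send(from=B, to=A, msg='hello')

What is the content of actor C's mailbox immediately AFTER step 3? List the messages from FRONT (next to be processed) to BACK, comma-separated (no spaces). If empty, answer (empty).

After 1 (send(from=B, to=C, msg='done')): A:[] B:[] C:[done]
After 2 (process(B)): A:[] B:[] C:[done]
After 3 (process(A)): A:[] B:[] C:[done]

done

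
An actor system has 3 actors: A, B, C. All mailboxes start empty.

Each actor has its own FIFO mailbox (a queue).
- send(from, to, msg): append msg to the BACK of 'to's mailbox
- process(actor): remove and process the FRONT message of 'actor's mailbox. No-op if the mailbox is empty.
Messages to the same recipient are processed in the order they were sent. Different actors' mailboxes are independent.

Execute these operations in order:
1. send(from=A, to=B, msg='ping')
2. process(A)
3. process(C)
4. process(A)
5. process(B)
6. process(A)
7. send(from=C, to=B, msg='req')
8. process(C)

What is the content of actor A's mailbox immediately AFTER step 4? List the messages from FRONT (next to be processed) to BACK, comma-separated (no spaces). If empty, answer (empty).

After 1 (send(from=A, to=B, msg='ping')): A:[] B:[ping] C:[]
After 2 (process(A)): A:[] B:[ping] C:[]
After 3 (process(C)): A:[] B:[ping] C:[]
After 4 (process(A)): A:[] B:[ping] C:[]

(empty)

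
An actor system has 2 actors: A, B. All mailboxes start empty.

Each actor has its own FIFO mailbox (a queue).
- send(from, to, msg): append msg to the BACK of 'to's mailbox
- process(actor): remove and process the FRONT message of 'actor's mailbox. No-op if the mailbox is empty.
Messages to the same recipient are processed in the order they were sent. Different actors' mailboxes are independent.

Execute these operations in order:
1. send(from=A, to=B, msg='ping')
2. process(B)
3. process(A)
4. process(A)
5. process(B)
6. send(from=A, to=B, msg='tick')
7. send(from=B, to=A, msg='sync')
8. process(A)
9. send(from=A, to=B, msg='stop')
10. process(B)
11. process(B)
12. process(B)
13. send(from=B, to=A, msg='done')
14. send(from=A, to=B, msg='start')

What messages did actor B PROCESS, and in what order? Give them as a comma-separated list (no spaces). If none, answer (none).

Answer: ping,tick,stop

Derivation:
After 1 (send(from=A, to=B, msg='ping')): A:[] B:[ping]
After 2 (process(B)): A:[] B:[]
After 3 (process(A)): A:[] B:[]
After 4 (process(A)): A:[] B:[]
After 5 (process(B)): A:[] B:[]
After 6 (send(from=A, to=B, msg='tick')): A:[] B:[tick]
After 7 (send(from=B, to=A, msg='sync')): A:[sync] B:[tick]
After 8 (process(A)): A:[] B:[tick]
After 9 (send(from=A, to=B, msg='stop')): A:[] B:[tick,stop]
After 10 (process(B)): A:[] B:[stop]
After 11 (process(B)): A:[] B:[]
After 12 (process(B)): A:[] B:[]
After 13 (send(from=B, to=A, msg='done')): A:[done] B:[]
After 14 (send(from=A, to=B, msg='start')): A:[done] B:[start]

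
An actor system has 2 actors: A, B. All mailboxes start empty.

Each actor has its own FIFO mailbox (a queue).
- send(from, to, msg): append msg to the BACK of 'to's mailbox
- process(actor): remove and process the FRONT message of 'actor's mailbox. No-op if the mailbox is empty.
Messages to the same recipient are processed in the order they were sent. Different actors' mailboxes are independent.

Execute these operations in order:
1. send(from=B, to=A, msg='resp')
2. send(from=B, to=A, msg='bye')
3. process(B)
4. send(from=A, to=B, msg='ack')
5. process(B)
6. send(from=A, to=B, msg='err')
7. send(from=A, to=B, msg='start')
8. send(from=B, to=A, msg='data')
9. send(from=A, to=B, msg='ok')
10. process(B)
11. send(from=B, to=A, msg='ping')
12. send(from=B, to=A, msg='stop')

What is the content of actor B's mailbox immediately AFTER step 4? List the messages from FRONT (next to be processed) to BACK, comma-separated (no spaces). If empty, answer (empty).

After 1 (send(from=B, to=A, msg='resp')): A:[resp] B:[]
After 2 (send(from=B, to=A, msg='bye')): A:[resp,bye] B:[]
After 3 (process(B)): A:[resp,bye] B:[]
After 4 (send(from=A, to=B, msg='ack')): A:[resp,bye] B:[ack]

ack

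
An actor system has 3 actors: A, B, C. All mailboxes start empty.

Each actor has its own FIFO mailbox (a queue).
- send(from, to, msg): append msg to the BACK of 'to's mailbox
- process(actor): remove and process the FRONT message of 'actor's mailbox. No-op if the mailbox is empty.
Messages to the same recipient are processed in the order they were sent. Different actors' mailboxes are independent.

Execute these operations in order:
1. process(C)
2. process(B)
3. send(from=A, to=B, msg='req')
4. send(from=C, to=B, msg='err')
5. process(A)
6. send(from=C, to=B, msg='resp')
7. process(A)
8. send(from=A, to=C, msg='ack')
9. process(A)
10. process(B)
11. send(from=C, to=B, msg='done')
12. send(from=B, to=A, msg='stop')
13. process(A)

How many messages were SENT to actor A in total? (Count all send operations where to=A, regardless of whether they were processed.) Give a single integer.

After 1 (process(C)): A:[] B:[] C:[]
After 2 (process(B)): A:[] B:[] C:[]
After 3 (send(from=A, to=B, msg='req')): A:[] B:[req] C:[]
After 4 (send(from=C, to=B, msg='err')): A:[] B:[req,err] C:[]
After 5 (process(A)): A:[] B:[req,err] C:[]
After 6 (send(from=C, to=B, msg='resp')): A:[] B:[req,err,resp] C:[]
After 7 (process(A)): A:[] B:[req,err,resp] C:[]
After 8 (send(from=A, to=C, msg='ack')): A:[] B:[req,err,resp] C:[ack]
After 9 (process(A)): A:[] B:[req,err,resp] C:[ack]
After 10 (process(B)): A:[] B:[err,resp] C:[ack]
After 11 (send(from=C, to=B, msg='done')): A:[] B:[err,resp,done] C:[ack]
After 12 (send(from=B, to=A, msg='stop')): A:[stop] B:[err,resp,done] C:[ack]
After 13 (process(A)): A:[] B:[err,resp,done] C:[ack]

Answer: 1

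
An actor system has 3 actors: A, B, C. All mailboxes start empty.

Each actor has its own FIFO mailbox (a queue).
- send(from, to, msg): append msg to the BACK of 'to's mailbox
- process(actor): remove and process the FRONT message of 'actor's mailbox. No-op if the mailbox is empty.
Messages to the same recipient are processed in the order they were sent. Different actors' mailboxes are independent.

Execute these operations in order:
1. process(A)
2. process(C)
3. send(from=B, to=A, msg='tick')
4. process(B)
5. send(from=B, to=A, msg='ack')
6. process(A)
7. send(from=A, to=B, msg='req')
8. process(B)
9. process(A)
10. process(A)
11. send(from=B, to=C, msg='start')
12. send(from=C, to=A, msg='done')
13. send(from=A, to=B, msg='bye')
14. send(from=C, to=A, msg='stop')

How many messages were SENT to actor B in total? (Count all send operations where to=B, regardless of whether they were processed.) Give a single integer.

After 1 (process(A)): A:[] B:[] C:[]
After 2 (process(C)): A:[] B:[] C:[]
After 3 (send(from=B, to=A, msg='tick')): A:[tick] B:[] C:[]
After 4 (process(B)): A:[tick] B:[] C:[]
After 5 (send(from=B, to=A, msg='ack')): A:[tick,ack] B:[] C:[]
After 6 (process(A)): A:[ack] B:[] C:[]
After 7 (send(from=A, to=B, msg='req')): A:[ack] B:[req] C:[]
After 8 (process(B)): A:[ack] B:[] C:[]
After 9 (process(A)): A:[] B:[] C:[]
After 10 (process(A)): A:[] B:[] C:[]
After 11 (send(from=B, to=C, msg='start')): A:[] B:[] C:[start]
After 12 (send(from=C, to=A, msg='done')): A:[done] B:[] C:[start]
After 13 (send(from=A, to=B, msg='bye')): A:[done] B:[bye] C:[start]
After 14 (send(from=C, to=A, msg='stop')): A:[done,stop] B:[bye] C:[start]

Answer: 2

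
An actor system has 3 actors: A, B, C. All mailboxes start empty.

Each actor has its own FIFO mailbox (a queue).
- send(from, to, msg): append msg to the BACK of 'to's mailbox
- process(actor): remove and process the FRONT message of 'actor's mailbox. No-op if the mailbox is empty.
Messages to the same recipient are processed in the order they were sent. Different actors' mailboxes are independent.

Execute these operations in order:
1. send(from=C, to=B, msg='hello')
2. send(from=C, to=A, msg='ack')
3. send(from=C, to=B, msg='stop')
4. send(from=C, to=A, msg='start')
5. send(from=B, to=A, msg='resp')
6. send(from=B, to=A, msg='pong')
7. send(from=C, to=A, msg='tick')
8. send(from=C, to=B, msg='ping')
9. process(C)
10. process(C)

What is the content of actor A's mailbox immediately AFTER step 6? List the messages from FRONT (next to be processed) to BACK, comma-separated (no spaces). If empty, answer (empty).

After 1 (send(from=C, to=B, msg='hello')): A:[] B:[hello] C:[]
After 2 (send(from=C, to=A, msg='ack')): A:[ack] B:[hello] C:[]
After 3 (send(from=C, to=B, msg='stop')): A:[ack] B:[hello,stop] C:[]
After 4 (send(from=C, to=A, msg='start')): A:[ack,start] B:[hello,stop] C:[]
After 5 (send(from=B, to=A, msg='resp')): A:[ack,start,resp] B:[hello,stop] C:[]
After 6 (send(from=B, to=A, msg='pong')): A:[ack,start,resp,pong] B:[hello,stop] C:[]

ack,start,resp,pong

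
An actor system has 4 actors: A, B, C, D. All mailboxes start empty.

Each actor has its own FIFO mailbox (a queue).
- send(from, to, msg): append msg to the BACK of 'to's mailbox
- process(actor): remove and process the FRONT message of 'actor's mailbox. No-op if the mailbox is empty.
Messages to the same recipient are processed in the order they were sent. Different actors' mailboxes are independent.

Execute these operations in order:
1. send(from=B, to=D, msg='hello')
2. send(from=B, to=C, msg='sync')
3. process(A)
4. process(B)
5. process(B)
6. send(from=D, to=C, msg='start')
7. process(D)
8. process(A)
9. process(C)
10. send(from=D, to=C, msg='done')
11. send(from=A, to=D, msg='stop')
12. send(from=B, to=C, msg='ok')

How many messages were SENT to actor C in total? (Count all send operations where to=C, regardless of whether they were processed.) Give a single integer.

Answer: 4

Derivation:
After 1 (send(from=B, to=D, msg='hello')): A:[] B:[] C:[] D:[hello]
After 2 (send(from=B, to=C, msg='sync')): A:[] B:[] C:[sync] D:[hello]
After 3 (process(A)): A:[] B:[] C:[sync] D:[hello]
After 4 (process(B)): A:[] B:[] C:[sync] D:[hello]
After 5 (process(B)): A:[] B:[] C:[sync] D:[hello]
After 6 (send(from=D, to=C, msg='start')): A:[] B:[] C:[sync,start] D:[hello]
After 7 (process(D)): A:[] B:[] C:[sync,start] D:[]
After 8 (process(A)): A:[] B:[] C:[sync,start] D:[]
After 9 (process(C)): A:[] B:[] C:[start] D:[]
After 10 (send(from=D, to=C, msg='done')): A:[] B:[] C:[start,done] D:[]
After 11 (send(from=A, to=D, msg='stop')): A:[] B:[] C:[start,done] D:[stop]
After 12 (send(from=B, to=C, msg='ok')): A:[] B:[] C:[start,done,ok] D:[stop]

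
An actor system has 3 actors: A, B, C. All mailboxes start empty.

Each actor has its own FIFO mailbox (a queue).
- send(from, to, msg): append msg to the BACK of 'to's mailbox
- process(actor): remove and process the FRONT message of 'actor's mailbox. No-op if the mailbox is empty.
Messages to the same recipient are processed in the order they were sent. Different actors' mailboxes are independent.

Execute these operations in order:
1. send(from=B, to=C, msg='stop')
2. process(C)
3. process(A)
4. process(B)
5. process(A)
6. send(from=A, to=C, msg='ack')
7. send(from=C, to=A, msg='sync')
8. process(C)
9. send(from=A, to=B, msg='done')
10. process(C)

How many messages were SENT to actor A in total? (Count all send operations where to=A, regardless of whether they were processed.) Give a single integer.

Answer: 1

Derivation:
After 1 (send(from=B, to=C, msg='stop')): A:[] B:[] C:[stop]
After 2 (process(C)): A:[] B:[] C:[]
After 3 (process(A)): A:[] B:[] C:[]
After 4 (process(B)): A:[] B:[] C:[]
After 5 (process(A)): A:[] B:[] C:[]
After 6 (send(from=A, to=C, msg='ack')): A:[] B:[] C:[ack]
After 7 (send(from=C, to=A, msg='sync')): A:[sync] B:[] C:[ack]
After 8 (process(C)): A:[sync] B:[] C:[]
After 9 (send(from=A, to=B, msg='done')): A:[sync] B:[done] C:[]
After 10 (process(C)): A:[sync] B:[done] C:[]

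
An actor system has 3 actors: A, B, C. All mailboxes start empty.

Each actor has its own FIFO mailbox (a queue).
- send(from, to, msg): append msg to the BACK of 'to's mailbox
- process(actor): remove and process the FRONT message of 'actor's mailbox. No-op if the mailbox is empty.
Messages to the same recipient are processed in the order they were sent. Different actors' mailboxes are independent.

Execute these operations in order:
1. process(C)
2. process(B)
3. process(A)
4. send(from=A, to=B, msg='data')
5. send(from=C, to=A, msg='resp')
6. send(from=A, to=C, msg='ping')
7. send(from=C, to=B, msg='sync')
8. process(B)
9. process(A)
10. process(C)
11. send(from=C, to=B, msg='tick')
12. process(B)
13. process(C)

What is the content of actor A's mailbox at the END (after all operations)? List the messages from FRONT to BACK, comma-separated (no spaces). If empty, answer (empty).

After 1 (process(C)): A:[] B:[] C:[]
After 2 (process(B)): A:[] B:[] C:[]
After 3 (process(A)): A:[] B:[] C:[]
After 4 (send(from=A, to=B, msg='data')): A:[] B:[data] C:[]
After 5 (send(from=C, to=A, msg='resp')): A:[resp] B:[data] C:[]
After 6 (send(from=A, to=C, msg='ping')): A:[resp] B:[data] C:[ping]
After 7 (send(from=C, to=B, msg='sync')): A:[resp] B:[data,sync] C:[ping]
After 8 (process(B)): A:[resp] B:[sync] C:[ping]
After 9 (process(A)): A:[] B:[sync] C:[ping]
After 10 (process(C)): A:[] B:[sync] C:[]
After 11 (send(from=C, to=B, msg='tick')): A:[] B:[sync,tick] C:[]
After 12 (process(B)): A:[] B:[tick] C:[]
After 13 (process(C)): A:[] B:[tick] C:[]

Answer: (empty)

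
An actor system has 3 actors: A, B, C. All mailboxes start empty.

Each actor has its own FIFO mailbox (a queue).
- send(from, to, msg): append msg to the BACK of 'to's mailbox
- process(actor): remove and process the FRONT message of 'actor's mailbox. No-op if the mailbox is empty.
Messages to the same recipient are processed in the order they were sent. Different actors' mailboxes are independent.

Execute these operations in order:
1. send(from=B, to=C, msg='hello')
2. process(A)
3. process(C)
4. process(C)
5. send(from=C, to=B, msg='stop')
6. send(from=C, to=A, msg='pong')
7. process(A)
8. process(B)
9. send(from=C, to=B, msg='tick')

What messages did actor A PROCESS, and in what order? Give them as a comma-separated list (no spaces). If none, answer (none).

After 1 (send(from=B, to=C, msg='hello')): A:[] B:[] C:[hello]
After 2 (process(A)): A:[] B:[] C:[hello]
After 3 (process(C)): A:[] B:[] C:[]
After 4 (process(C)): A:[] B:[] C:[]
After 5 (send(from=C, to=B, msg='stop')): A:[] B:[stop] C:[]
After 6 (send(from=C, to=A, msg='pong')): A:[pong] B:[stop] C:[]
After 7 (process(A)): A:[] B:[stop] C:[]
After 8 (process(B)): A:[] B:[] C:[]
After 9 (send(from=C, to=B, msg='tick')): A:[] B:[tick] C:[]

Answer: pong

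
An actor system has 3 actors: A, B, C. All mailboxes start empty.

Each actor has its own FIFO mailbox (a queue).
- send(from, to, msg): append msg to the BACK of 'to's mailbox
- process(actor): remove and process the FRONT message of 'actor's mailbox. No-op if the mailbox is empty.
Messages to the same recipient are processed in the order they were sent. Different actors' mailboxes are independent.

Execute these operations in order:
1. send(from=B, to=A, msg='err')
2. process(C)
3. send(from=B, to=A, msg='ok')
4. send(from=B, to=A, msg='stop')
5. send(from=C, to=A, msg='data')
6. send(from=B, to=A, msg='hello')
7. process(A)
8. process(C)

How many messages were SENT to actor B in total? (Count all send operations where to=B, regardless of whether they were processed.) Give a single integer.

After 1 (send(from=B, to=A, msg='err')): A:[err] B:[] C:[]
After 2 (process(C)): A:[err] B:[] C:[]
After 3 (send(from=B, to=A, msg='ok')): A:[err,ok] B:[] C:[]
After 4 (send(from=B, to=A, msg='stop')): A:[err,ok,stop] B:[] C:[]
After 5 (send(from=C, to=A, msg='data')): A:[err,ok,stop,data] B:[] C:[]
After 6 (send(from=B, to=A, msg='hello')): A:[err,ok,stop,data,hello] B:[] C:[]
After 7 (process(A)): A:[ok,stop,data,hello] B:[] C:[]
After 8 (process(C)): A:[ok,stop,data,hello] B:[] C:[]

Answer: 0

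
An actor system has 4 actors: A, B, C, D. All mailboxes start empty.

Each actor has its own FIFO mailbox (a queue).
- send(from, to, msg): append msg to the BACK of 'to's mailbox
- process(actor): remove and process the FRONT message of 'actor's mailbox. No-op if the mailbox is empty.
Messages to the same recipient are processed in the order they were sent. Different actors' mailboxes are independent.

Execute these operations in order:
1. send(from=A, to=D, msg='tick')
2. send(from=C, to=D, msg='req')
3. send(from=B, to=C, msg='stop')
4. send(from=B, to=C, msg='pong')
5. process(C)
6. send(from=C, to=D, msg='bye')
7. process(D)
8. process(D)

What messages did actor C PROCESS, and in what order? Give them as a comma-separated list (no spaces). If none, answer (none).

Answer: stop

Derivation:
After 1 (send(from=A, to=D, msg='tick')): A:[] B:[] C:[] D:[tick]
After 2 (send(from=C, to=D, msg='req')): A:[] B:[] C:[] D:[tick,req]
After 3 (send(from=B, to=C, msg='stop')): A:[] B:[] C:[stop] D:[tick,req]
After 4 (send(from=B, to=C, msg='pong')): A:[] B:[] C:[stop,pong] D:[tick,req]
After 5 (process(C)): A:[] B:[] C:[pong] D:[tick,req]
After 6 (send(from=C, to=D, msg='bye')): A:[] B:[] C:[pong] D:[tick,req,bye]
After 7 (process(D)): A:[] B:[] C:[pong] D:[req,bye]
After 8 (process(D)): A:[] B:[] C:[pong] D:[bye]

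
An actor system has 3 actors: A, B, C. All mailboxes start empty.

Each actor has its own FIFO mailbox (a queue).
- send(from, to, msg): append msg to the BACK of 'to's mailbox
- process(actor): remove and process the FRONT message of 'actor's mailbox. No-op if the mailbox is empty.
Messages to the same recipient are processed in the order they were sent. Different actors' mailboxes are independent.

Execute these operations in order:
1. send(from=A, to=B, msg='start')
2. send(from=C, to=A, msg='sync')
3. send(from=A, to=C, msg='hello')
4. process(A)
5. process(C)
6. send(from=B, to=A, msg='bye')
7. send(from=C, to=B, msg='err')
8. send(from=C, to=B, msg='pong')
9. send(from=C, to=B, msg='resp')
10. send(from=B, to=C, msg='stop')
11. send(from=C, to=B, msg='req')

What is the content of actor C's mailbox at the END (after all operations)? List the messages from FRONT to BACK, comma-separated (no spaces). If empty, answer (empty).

After 1 (send(from=A, to=B, msg='start')): A:[] B:[start] C:[]
After 2 (send(from=C, to=A, msg='sync')): A:[sync] B:[start] C:[]
After 3 (send(from=A, to=C, msg='hello')): A:[sync] B:[start] C:[hello]
After 4 (process(A)): A:[] B:[start] C:[hello]
After 5 (process(C)): A:[] B:[start] C:[]
After 6 (send(from=B, to=A, msg='bye')): A:[bye] B:[start] C:[]
After 7 (send(from=C, to=B, msg='err')): A:[bye] B:[start,err] C:[]
After 8 (send(from=C, to=B, msg='pong')): A:[bye] B:[start,err,pong] C:[]
After 9 (send(from=C, to=B, msg='resp')): A:[bye] B:[start,err,pong,resp] C:[]
After 10 (send(from=B, to=C, msg='stop')): A:[bye] B:[start,err,pong,resp] C:[stop]
After 11 (send(from=C, to=B, msg='req')): A:[bye] B:[start,err,pong,resp,req] C:[stop]

Answer: stop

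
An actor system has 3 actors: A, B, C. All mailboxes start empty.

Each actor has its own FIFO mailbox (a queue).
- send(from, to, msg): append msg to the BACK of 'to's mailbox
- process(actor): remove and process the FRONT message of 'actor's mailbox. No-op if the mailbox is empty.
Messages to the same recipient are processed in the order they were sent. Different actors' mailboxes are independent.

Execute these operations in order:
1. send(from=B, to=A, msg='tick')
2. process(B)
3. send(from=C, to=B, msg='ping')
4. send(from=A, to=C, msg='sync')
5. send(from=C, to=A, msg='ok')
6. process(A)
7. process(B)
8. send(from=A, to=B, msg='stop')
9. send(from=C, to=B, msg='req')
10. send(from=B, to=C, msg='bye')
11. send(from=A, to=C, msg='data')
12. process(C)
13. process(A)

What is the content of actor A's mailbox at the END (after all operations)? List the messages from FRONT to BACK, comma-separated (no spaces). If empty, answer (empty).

Answer: (empty)

Derivation:
After 1 (send(from=B, to=A, msg='tick')): A:[tick] B:[] C:[]
After 2 (process(B)): A:[tick] B:[] C:[]
After 3 (send(from=C, to=B, msg='ping')): A:[tick] B:[ping] C:[]
After 4 (send(from=A, to=C, msg='sync')): A:[tick] B:[ping] C:[sync]
After 5 (send(from=C, to=A, msg='ok')): A:[tick,ok] B:[ping] C:[sync]
After 6 (process(A)): A:[ok] B:[ping] C:[sync]
After 7 (process(B)): A:[ok] B:[] C:[sync]
After 8 (send(from=A, to=B, msg='stop')): A:[ok] B:[stop] C:[sync]
After 9 (send(from=C, to=B, msg='req')): A:[ok] B:[stop,req] C:[sync]
After 10 (send(from=B, to=C, msg='bye')): A:[ok] B:[stop,req] C:[sync,bye]
After 11 (send(from=A, to=C, msg='data')): A:[ok] B:[stop,req] C:[sync,bye,data]
After 12 (process(C)): A:[ok] B:[stop,req] C:[bye,data]
After 13 (process(A)): A:[] B:[stop,req] C:[bye,data]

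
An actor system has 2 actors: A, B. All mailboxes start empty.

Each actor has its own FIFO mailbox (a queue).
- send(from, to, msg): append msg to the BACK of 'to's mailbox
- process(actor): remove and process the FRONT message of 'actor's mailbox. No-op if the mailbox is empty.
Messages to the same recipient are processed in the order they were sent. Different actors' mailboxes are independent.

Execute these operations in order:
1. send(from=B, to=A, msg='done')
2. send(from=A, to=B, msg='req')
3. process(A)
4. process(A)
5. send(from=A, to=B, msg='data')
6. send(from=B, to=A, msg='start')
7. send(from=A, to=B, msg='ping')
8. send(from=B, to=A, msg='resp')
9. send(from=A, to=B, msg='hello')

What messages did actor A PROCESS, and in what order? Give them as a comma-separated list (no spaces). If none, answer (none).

Answer: done

Derivation:
After 1 (send(from=B, to=A, msg='done')): A:[done] B:[]
After 2 (send(from=A, to=B, msg='req')): A:[done] B:[req]
After 3 (process(A)): A:[] B:[req]
After 4 (process(A)): A:[] B:[req]
After 5 (send(from=A, to=B, msg='data')): A:[] B:[req,data]
After 6 (send(from=B, to=A, msg='start')): A:[start] B:[req,data]
After 7 (send(from=A, to=B, msg='ping')): A:[start] B:[req,data,ping]
After 8 (send(from=B, to=A, msg='resp')): A:[start,resp] B:[req,data,ping]
After 9 (send(from=A, to=B, msg='hello')): A:[start,resp] B:[req,data,ping,hello]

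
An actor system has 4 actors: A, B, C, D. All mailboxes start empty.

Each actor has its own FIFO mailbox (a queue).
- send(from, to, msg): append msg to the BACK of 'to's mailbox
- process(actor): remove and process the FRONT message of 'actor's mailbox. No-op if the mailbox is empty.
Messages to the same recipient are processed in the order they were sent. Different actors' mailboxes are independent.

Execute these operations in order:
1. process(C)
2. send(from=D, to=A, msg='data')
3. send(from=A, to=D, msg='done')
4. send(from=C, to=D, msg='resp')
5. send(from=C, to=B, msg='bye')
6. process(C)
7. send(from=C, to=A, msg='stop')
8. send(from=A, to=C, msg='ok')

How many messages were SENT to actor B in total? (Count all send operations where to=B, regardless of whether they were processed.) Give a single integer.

Answer: 1

Derivation:
After 1 (process(C)): A:[] B:[] C:[] D:[]
After 2 (send(from=D, to=A, msg='data')): A:[data] B:[] C:[] D:[]
After 3 (send(from=A, to=D, msg='done')): A:[data] B:[] C:[] D:[done]
After 4 (send(from=C, to=D, msg='resp')): A:[data] B:[] C:[] D:[done,resp]
After 5 (send(from=C, to=B, msg='bye')): A:[data] B:[bye] C:[] D:[done,resp]
After 6 (process(C)): A:[data] B:[bye] C:[] D:[done,resp]
After 7 (send(from=C, to=A, msg='stop')): A:[data,stop] B:[bye] C:[] D:[done,resp]
After 8 (send(from=A, to=C, msg='ok')): A:[data,stop] B:[bye] C:[ok] D:[done,resp]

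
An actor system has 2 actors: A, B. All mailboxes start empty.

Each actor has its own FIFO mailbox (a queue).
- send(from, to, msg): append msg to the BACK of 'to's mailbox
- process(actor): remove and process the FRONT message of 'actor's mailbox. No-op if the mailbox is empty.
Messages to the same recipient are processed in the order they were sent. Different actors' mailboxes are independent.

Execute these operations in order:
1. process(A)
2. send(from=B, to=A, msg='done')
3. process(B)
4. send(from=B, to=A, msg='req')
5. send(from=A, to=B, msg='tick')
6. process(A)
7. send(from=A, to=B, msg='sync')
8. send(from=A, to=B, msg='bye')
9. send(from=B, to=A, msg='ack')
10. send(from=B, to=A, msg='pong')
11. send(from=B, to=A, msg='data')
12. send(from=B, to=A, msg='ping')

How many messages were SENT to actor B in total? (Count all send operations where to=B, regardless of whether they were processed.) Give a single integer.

Answer: 3

Derivation:
After 1 (process(A)): A:[] B:[]
After 2 (send(from=B, to=A, msg='done')): A:[done] B:[]
After 3 (process(B)): A:[done] B:[]
After 4 (send(from=B, to=A, msg='req')): A:[done,req] B:[]
After 5 (send(from=A, to=B, msg='tick')): A:[done,req] B:[tick]
After 6 (process(A)): A:[req] B:[tick]
After 7 (send(from=A, to=B, msg='sync')): A:[req] B:[tick,sync]
After 8 (send(from=A, to=B, msg='bye')): A:[req] B:[tick,sync,bye]
After 9 (send(from=B, to=A, msg='ack')): A:[req,ack] B:[tick,sync,bye]
After 10 (send(from=B, to=A, msg='pong')): A:[req,ack,pong] B:[tick,sync,bye]
After 11 (send(from=B, to=A, msg='data')): A:[req,ack,pong,data] B:[tick,sync,bye]
After 12 (send(from=B, to=A, msg='ping')): A:[req,ack,pong,data,ping] B:[tick,sync,bye]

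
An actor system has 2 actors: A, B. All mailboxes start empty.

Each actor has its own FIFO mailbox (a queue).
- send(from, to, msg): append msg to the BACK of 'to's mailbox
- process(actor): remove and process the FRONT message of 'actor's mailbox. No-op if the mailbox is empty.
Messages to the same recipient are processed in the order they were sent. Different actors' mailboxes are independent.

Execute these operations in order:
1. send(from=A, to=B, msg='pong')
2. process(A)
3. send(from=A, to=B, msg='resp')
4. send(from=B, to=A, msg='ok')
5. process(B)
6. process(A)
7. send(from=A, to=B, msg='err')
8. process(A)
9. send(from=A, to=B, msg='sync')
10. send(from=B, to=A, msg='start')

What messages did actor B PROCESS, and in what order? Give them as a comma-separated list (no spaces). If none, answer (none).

Answer: pong

Derivation:
After 1 (send(from=A, to=B, msg='pong')): A:[] B:[pong]
After 2 (process(A)): A:[] B:[pong]
After 3 (send(from=A, to=B, msg='resp')): A:[] B:[pong,resp]
After 4 (send(from=B, to=A, msg='ok')): A:[ok] B:[pong,resp]
After 5 (process(B)): A:[ok] B:[resp]
After 6 (process(A)): A:[] B:[resp]
After 7 (send(from=A, to=B, msg='err')): A:[] B:[resp,err]
After 8 (process(A)): A:[] B:[resp,err]
After 9 (send(from=A, to=B, msg='sync')): A:[] B:[resp,err,sync]
After 10 (send(from=B, to=A, msg='start')): A:[start] B:[resp,err,sync]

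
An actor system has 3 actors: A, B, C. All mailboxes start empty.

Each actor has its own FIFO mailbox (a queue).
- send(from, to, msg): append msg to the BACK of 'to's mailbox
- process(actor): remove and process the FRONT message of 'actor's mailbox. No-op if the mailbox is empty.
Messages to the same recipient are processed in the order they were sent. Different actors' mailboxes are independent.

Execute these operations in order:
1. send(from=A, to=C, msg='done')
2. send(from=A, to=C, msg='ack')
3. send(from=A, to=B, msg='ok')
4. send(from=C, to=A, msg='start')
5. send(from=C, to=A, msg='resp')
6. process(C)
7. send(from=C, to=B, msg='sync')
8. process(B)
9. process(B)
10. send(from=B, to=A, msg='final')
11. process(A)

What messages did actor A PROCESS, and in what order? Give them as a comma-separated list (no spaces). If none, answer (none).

After 1 (send(from=A, to=C, msg='done')): A:[] B:[] C:[done]
After 2 (send(from=A, to=C, msg='ack')): A:[] B:[] C:[done,ack]
After 3 (send(from=A, to=B, msg='ok')): A:[] B:[ok] C:[done,ack]
After 4 (send(from=C, to=A, msg='start')): A:[start] B:[ok] C:[done,ack]
After 5 (send(from=C, to=A, msg='resp')): A:[start,resp] B:[ok] C:[done,ack]
After 6 (process(C)): A:[start,resp] B:[ok] C:[ack]
After 7 (send(from=C, to=B, msg='sync')): A:[start,resp] B:[ok,sync] C:[ack]
After 8 (process(B)): A:[start,resp] B:[sync] C:[ack]
After 9 (process(B)): A:[start,resp] B:[] C:[ack]
After 10 (send(from=B, to=A, msg='final')): A:[start,resp,final] B:[] C:[ack]
After 11 (process(A)): A:[resp,final] B:[] C:[ack]

Answer: start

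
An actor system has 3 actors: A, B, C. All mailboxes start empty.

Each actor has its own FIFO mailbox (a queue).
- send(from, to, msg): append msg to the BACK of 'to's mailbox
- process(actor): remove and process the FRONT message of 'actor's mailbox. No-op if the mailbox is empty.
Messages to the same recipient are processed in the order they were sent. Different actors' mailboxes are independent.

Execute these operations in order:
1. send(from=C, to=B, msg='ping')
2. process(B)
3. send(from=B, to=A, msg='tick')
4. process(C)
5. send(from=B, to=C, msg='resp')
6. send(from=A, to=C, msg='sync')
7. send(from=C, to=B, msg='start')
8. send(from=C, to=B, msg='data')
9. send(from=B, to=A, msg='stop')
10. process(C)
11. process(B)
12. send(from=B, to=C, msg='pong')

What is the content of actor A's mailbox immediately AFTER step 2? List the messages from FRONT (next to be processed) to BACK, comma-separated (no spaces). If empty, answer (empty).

After 1 (send(from=C, to=B, msg='ping')): A:[] B:[ping] C:[]
After 2 (process(B)): A:[] B:[] C:[]

(empty)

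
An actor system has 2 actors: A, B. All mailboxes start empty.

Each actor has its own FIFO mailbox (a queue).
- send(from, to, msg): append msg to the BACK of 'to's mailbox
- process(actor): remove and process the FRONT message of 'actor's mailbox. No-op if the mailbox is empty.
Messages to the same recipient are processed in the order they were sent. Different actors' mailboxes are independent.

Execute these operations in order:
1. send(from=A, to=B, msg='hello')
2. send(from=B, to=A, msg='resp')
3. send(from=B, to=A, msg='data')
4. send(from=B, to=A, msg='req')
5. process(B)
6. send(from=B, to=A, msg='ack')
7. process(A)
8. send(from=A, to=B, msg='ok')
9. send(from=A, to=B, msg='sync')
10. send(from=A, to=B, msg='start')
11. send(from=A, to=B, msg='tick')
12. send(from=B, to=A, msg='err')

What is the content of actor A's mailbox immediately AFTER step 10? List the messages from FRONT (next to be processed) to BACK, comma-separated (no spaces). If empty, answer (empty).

After 1 (send(from=A, to=B, msg='hello')): A:[] B:[hello]
After 2 (send(from=B, to=A, msg='resp')): A:[resp] B:[hello]
After 3 (send(from=B, to=A, msg='data')): A:[resp,data] B:[hello]
After 4 (send(from=B, to=A, msg='req')): A:[resp,data,req] B:[hello]
After 5 (process(B)): A:[resp,data,req] B:[]
After 6 (send(from=B, to=A, msg='ack')): A:[resp,data,req,ack] B:[]
After 7 (process(A)): A:[data,req,ack] B:[]
After 8 (send(from=A, to=B, msg='ok')): A:[data,req,ack] B:[ok]
After 9 (send(from=A, to=B, msg='sync')): A:[data,req,ack] B:[ok,sync]
After 10 (send(from=A, to=B, msg='start')): A:[data,req,ack] B:[ok,sync,start]

data,req,ack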